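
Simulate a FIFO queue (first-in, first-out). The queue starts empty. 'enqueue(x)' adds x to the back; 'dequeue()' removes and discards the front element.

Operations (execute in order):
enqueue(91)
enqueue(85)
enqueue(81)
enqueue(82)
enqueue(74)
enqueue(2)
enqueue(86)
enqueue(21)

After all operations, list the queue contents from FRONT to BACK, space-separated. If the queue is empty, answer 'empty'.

Answer: 91 85 81 82 74 2 86 21

Derivation:
enqueue(91): [91]
enqueue(85): [91, 85]
enqueue(81): [91, 85, 81]
enqueue(82): [91, 85, 81, 82]
enqueue(74): [91, 85, 81, 82, 74]
enqueue(2): [91, 85, 81, 82, 74, 2]
enqueue(86): [91, 85, 81, 82, 74, 2, 86]
enqueue(21): [91, 85, 81, 82, 74, 2, 86, 21]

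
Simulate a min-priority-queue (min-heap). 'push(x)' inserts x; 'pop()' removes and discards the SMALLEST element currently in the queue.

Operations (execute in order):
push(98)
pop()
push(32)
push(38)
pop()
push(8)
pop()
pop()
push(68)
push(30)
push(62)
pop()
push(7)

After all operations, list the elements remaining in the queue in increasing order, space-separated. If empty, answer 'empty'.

push(98): heap contents = [98]
pop() → 98: heap contents = []
push(32): heap contents = [32]
push(38): heap contents = [32, 38]
pop() → 32: heap contents = [38]
push(8): heap contents = [8, 38]
pop() → 8: heap contents = [38]
pop() → 38: heap contents = []
push(68): heap contents = [68]
push(30): heap contents = [30, 68]
push(62): heap contents = [30, 62, 68]
pop() → 30: heap contents = [62, 68]
push(7): heap contents = [7, 62, 68]

Answer: 7 62 68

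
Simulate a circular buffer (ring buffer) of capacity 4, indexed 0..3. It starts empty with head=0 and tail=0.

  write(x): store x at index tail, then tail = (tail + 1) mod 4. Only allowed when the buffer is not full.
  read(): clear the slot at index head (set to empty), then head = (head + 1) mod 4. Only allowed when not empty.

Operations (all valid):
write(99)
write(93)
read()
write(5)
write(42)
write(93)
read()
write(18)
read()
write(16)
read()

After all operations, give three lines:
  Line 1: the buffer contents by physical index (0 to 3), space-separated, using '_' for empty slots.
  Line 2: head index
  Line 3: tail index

write(99): buf=[99 _ _ _], head=0, tail=1, size=1
write(93): buf=[99 93 _ _], head=0, tail=2, size=2
read(): buf=[_ 93 _ _], head=1, tail=2, size=1
write(5): buf=[_ 93 5 _], head=1, tail=3, size=2
write(42): buf=[_ 93 5 42], head=1, tail=0, size=3
write(93): buf=[93 93 5 42], head=1, tail=1, size=4
read(): buf=[93 _ 5 42], head=2, tail=1, size=3
write(18): buf=[93 18 5 42], head=2, tail=2, size=4
read(): buf=[93 18 _ 42], head=3, tail=2, size=3
write(16): buf=[93 18 16 42], head=3, tail=3, size=4
read(): buf=[93 18 16 _], head=0, tail=3, size=3

Answer: 93 18 16 _
0
3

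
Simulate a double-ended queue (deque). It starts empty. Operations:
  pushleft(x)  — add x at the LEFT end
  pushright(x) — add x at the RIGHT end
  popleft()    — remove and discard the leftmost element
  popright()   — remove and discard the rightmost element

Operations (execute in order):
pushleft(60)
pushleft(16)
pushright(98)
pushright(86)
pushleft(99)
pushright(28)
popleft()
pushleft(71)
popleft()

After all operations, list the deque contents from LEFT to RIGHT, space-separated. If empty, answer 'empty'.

Answer: 16 60 98 86 28

Derivation:
pushleft(60): [60]
pushleft(16): [16, 60]
pushright(98): [16, 60, 98]
pushright(86): [16, 60, 98, 86]
pushleft(99): [99, 16, 60, 98, 86]
pushright(28): [99, 16, 60, 98, 86, 28]
popleft(): [16, 60, 98, 86, 28]
pushleft(71): [71, 16, 60, 98, 86, 28]
popleft(): [16, 60, 98, 86, 28]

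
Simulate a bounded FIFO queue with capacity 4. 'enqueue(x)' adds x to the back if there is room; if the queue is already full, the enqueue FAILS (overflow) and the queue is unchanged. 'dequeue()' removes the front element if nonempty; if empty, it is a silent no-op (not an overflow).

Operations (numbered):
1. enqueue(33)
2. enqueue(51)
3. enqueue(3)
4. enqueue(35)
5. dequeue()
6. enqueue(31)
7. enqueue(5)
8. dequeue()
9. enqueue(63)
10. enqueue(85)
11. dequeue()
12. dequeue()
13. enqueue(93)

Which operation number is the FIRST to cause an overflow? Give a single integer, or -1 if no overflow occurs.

Answer: 7

Derivation:
1. enqueue(33): size=1
2. enqueue(51): size=2
3. enqueue(3): size=3
4. enqueue(35): size=4
5. dequeue(): size=3
6. enqueue(31): size=4
7. enqueue(5): size=4=cap → OVERFLOW (fail)
8. dequeue(): size=3
9. enqueue(63): size=4
10. enqueue(85): size=4=cap → OVERFLOW (fail)
11. dequeue(): size=3
12. dequeue(): size=2
13. enqueue(93): size=3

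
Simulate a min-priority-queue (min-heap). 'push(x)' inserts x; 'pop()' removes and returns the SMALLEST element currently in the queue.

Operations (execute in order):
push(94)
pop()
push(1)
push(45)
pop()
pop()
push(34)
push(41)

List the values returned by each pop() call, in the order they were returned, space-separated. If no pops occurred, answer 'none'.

push(94): heap contents = [94]
pop() → 94: heap contents = []
push(1): heap contents = [1]
push(45): heap contents = [1, 45]
pop() → 1: heap contents = [45]
pop() → 45: heap contents = []
push(34): heap contents = [34]
push(41): heap contents = [34, 41]

Answer: 94 1 45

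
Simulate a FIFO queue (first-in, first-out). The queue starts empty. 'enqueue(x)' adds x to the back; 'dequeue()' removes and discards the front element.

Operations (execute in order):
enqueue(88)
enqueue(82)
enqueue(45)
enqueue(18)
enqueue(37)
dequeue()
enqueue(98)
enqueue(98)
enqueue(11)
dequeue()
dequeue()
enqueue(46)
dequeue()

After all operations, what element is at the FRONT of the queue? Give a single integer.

enqueue(88): queue = [88]
enqueue(82): queue = [88, 82]
enqueue(45): queue = [88, 82, 45]
enqueue(18): queue = [88, 82, 45, 18]
enqueue(37): queue = [88, 82, 45, 18, 37]
dequeue(): queue = [82, 45, 18, 37]
enqueue(98): queue = [82, 45, 18, 37, 98]
enqueue(98): queue = [82, 45, 18, 37, 98, 98]
enqueue(11): queue = [82, 45, 18, 37, 98, 98, 11]
dequeue(): queue = [45, 18, 37, 98, 98, 11]
dequeue(): queue = [18, 37, 98, 98, 11]
enqueue(46): queue = [18, 37, 98, 98, 11, 46]
dequeue(): queue = [37, 98, 98, 11, 46]

Answer: 37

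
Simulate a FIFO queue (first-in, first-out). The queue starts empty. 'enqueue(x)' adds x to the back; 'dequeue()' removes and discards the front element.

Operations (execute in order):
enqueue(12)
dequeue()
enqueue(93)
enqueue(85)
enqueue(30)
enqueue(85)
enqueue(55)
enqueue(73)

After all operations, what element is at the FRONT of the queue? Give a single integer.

Answer: 93

Derivation:
enqueue(12): queue = [12]
dequeue(): queue = []
enqueue(93): queue = [93]
enqueue(85): queue = [93, 85]
enqueue(30): queue = [93, 85, 30]
enqueue(85): queue = [93, 85, 30, 85]
enqueue(55): queue = [93, 85, 30, 85, 55]
enqueue(73): queue = [93, 85, 30, 85, 55, 73]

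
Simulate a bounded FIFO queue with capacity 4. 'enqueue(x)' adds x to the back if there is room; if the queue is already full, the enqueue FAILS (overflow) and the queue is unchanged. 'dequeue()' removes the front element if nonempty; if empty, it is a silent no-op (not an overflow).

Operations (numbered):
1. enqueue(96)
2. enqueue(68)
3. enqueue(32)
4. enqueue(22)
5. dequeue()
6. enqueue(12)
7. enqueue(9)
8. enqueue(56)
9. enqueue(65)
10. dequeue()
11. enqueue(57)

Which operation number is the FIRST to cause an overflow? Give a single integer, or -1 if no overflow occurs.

Answer: 7

Derivation:
1. enqueue(96): size=1
2. enqueue(68): size=2
3. enqueue(32): size=3
4. enqueue(22): size=4
5. dequeue(): size=3
6. enqueue(12): size=4
7. enqueue(9): size=4=cap → OVERFLOW (fail)
8. enqueue(56): size=4=cap → OVERFLOW (fail)
9. enqueue(65): size=4=cap → OVERFLOW (fail)
10. dequeue(): size=3
11. enqueue(57): size=4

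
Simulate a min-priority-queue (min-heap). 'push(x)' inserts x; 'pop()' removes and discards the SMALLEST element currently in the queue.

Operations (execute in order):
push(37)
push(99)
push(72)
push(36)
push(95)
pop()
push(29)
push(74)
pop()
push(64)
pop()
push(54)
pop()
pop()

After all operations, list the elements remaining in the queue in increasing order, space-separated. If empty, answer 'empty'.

push(37): heap contents = [37]
push(99): heap contents = [37, 99]
push(72): heap contents = [37, 72, 99]
push(36): heap contents = [36, 37, 72, 99]
push(95): heap contents = [36, 37, 72, 95, 99]
pop() → 36: heap contents = [37, 72, 95, 99]
push(29): heap contents = [29, 37, 72, 95, 99]
push(74): heap contents = [29, 37, 72, 74, 95, 99]
pop() → 29: heap contents = [37, 72, 74, 95, 99]
push(64): heap contents = [37, 64, 72, 74, 95, 99]
pop() → 37: heap contents = [64, 72, 74, 95, 99]
push(54): heap contents = [54, 64, 72, 74, 95, 99]
pop() → 54: heap contents = [64, 72, 74, 95, 99]
pop() → 64: heap contents = [72, 74, 95, 99]

Answer: 72 74 95 99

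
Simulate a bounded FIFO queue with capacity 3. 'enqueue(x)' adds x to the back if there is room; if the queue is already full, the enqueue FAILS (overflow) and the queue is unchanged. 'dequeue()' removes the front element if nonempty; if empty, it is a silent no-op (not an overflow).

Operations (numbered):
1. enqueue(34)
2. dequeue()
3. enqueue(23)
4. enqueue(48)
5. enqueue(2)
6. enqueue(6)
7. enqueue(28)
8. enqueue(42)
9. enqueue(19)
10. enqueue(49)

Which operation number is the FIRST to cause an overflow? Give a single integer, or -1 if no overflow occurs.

Answer: 6

Derivation:
1. enqueue(34): size=1
2. dequeue(): size=0
3. enqueue(23): size=1
4. enqueue(48): size=2
5. enqueue(2): size=3
6. enqueue(6): size=3=cap → OVERFLOW (fail)
7. enqueue(28): size=3=cap → OVERFLOW (fail)
8. enqueue(42): size=3=cap → OVERFLOW (fail)
9. enqueue(19): size=3=cap → OVERFLOW (fail)
10. enqueue(49): size=3=cap → OVERFLOW (fail)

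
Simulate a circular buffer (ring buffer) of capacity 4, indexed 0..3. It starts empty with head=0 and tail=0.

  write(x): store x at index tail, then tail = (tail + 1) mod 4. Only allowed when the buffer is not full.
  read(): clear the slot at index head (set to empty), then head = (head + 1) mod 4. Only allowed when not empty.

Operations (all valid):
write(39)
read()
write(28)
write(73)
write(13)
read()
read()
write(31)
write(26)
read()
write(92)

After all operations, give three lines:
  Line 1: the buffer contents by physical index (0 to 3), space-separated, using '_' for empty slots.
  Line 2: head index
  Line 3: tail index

write(39): buf=[39 _ _ _], head=0, tail=1, size=1
read(): buf=[_ _ _ _], head=1, tail=1, size=0
write(28): buf=[_ 28 _ _], head=1, tail=2, size=1
write(73): buf=[_ 28 73 _], head=1, tail=3, size=2
write(13): buf=[_ 28 73 13], head=1, tail=0, size=3
read(): buf=[_ _ 73 13], head=2, tail=0, size=2
read(): buf=[_ _ _ 13], head=3, tail=0, size=1
write(31): buf=[31 _ _ 13], head=3, tail=1, size=2
write(26): buf=[31 26 _ 13], head=3, tail=2, size=3
read(): buf=[31 26 _ _], head=0, tail=2, size=2
write(92): buf=[31 26 92 _], head=0, tail=3, size=3

Answer: 31 26 92 _
0
3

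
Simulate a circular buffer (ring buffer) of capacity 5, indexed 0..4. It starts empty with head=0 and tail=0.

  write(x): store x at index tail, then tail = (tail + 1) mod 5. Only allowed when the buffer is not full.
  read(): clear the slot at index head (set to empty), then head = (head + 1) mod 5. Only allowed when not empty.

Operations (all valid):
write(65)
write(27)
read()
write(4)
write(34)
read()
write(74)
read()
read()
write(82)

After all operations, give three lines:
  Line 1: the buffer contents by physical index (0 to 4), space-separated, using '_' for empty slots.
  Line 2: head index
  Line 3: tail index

write(65): buf=[65 _ _ _ _], head=0, tail=1, size=1
write(27): buf=[65 27 _ _ _], head=0, tail=2, size=2
read(): buf=[_ 27 _ _ _], head=1, tail=2, size=1
write(4): buf=[_ 27 4 _ _], head=1, tail=3, size=2
write(34): buf=[_ 27 4 34 _], head=1, tail=4, size=3
read(): buf=[_ _ 4 34 _], head=2, tail=4, size=2
write(74): buf=[_ _ 4 34 74], head=2, tail=0, size=3
read(): buf=[_ _ _ 34 74], head=3, tail=0, size=2
read(): buf=[_ _ _ _ 74], head=4, tail=0, size=1
write(82): buf=[82 _ _ _ 74], head=4, tail=1, size=2

Answer: 82 _ _ _ 74
4
1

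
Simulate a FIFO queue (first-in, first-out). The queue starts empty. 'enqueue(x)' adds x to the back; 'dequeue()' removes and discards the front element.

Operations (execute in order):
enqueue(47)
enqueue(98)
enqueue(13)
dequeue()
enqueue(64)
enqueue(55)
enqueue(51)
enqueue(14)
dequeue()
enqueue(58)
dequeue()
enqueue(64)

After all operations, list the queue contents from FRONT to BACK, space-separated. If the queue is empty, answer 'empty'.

enqueue(47): [47]
enqueue(98): [47, 98]
enqueue(13): [47, 98, 13]
dequeue(): [98, 13]
enqueue(64): [98, 13, 64]
enqueue(55): [98, 13, 64, 55]
enqueue(51): [98, 13, 64, 55, 51]
enqueue(14): [98, 13, 64, 55, 51, 14]
dequeue(): [13, 64, 55, 51, 14]
enqueue(58): [13, 64, 55, 51, 14, 58]
dequeue(): [64, 55, 51, 14, 58]
enqueue(64): [64, 55, 51, 14, 58, 64]

Answer: 64 55 51 14 58 64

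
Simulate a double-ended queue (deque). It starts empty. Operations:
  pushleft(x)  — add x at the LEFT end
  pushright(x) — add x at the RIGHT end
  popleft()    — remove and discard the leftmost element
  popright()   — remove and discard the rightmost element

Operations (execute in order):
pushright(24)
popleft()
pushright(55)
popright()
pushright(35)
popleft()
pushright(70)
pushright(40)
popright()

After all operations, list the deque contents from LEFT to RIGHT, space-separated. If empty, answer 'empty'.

Answer: 70

Derivation:
pushright(24): [24]
popleft(): []
pushright(55): [55]
popright(): []
pushright(35): [35]
popleft(): []
pushright(70): [70]
pushright(40): [70, 40]
popright(): [70]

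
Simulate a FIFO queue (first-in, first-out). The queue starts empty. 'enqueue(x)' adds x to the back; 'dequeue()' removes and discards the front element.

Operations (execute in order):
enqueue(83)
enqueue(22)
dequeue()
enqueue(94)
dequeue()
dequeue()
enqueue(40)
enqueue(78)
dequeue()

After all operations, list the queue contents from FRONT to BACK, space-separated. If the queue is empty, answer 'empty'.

enqueue(83): [83]
enqueue(22): [83, 22]
dequeue(): [22]
enqueue(94): [22, 94]
dequeue(): [94]
dequeue(): []
enqueue(40): [40]
enqueue(78): [40, 78]
dequeue(): [78]

Answer: 78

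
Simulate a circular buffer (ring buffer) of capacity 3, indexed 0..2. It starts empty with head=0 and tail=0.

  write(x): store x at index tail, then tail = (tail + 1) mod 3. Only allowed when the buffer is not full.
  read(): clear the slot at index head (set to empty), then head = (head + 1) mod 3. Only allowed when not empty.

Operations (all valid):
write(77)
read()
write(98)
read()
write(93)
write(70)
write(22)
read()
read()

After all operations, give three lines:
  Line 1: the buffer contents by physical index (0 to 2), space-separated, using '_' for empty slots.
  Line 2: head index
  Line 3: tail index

Answer: _ 22 _
1
2

Derivation:
write(77): buf=[77 _ _], head=0, tail=1, size=1
read(): buf=[_ _ _], head=1, tail=1, size=0
write(98): buf=[_ 98 _], head=1, tail=2, size=1
read(): buf=[_ _ _], head=2, tail=2, size=0
write(93): buf=[_ _ 93], head=2, tail=0, size=1
write(70): buf=[70 _ 93], head=2, tail=1, size=2
write(22): buf=[70 22 93], head=2, tail=2, size=3
read(): buf=[70 22 _], head=0, tail=2, size=2
read(): buf=[_ 22 _], head=1, tail=2, size=1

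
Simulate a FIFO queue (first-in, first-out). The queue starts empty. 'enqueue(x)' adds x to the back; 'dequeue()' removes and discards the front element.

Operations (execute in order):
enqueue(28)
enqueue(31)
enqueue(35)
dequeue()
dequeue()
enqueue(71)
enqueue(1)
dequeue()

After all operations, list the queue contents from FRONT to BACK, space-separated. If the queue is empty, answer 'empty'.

Answer: 71 1

Derivation:
enqueue(28): [28]
enqueue(31): [28, 31]
enqueue(35): [28, 31, 35]
dequeue(): [31, 35]
dequeue(): [35]
enqueue(71): [35, 71]
enqueue(1): [35, 71, 1]
dequeue(): [71, 1]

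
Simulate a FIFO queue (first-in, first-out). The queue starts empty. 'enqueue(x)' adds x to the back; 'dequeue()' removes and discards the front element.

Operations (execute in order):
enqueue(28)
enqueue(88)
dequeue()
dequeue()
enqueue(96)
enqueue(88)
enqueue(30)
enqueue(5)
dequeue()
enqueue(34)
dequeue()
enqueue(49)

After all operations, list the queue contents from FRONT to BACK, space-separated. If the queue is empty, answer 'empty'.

Answer: 30 5 34 49

Derivation:
enqueue(28): [28]
enqueue(88): [28, 88]
dequeue(): [88]
dequeue(): []
enqueue(96): [96]
enqueue(88): [96, 88]
enqueue(30): [96, 88, 30]
enqueue(5): [96, 88, 30, 5]
dequeue(): [88, 30, 5]
enqueue(34): [88, 30, 5, 34]
dequeue(): [30, 5, 34]
enqueue(49): [30, 5, 34, 49]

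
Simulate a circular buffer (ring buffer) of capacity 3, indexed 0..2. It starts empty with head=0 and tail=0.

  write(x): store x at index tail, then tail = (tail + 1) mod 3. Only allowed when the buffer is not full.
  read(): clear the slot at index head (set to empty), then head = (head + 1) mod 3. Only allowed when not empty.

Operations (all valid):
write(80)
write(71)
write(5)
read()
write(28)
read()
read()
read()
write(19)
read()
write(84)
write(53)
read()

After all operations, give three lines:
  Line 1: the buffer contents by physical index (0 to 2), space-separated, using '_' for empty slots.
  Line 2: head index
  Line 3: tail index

write(80): buf=[80 _ _], head=0, tail=1, size=1
write(71): buf=[80 71 _], head=0, tail=2, size=2
write(5): buf=[80 71 5], head=0, tail=0, size=3
read(): buf=[_ 71 5], head=1, tail=0, size=2
write(28): buf=[28 71 5], head=1, tail=1, size=3
read(): buf=[28 _ 5], head=2, tail=1, size=2
read(): buf=[28 _ _], head=0, tail=1, size=1
read(): buf=[_ _ _], head=1, tail=1, size=0
write(19): buf=[_ 19 _], head=1, tail=2, size=1
read(): buf=[_ _ _], head=2, tail=2, size=0
write(84): buf=[_ _ 84], head=2, tail=0, size=1
write(53): buf=[53 _ 84], head=2, tail=1, size=2
read(): buf=[53 _ _], head=0, tail=1, size=1

Answer: 53 _ _
0
1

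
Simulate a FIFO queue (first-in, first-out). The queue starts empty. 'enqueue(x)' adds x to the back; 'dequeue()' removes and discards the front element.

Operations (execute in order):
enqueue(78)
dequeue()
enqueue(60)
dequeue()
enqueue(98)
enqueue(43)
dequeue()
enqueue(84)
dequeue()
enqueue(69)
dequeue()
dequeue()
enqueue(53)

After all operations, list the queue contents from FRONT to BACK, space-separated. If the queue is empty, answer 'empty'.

enqueue(78): [78]
dequeue(): []
enqueue(60): [60]
dequeue(): []
enqueue(98): [98]
enqueue(43): [98, 43]
dequeue(): [43]
enqueue(84): [43, 84]
dequeue(): [84]
enqueue(69): [84, 69]
dequeue(): [69]
dequeue(): []
enqueue(53): [53]

Answer: 53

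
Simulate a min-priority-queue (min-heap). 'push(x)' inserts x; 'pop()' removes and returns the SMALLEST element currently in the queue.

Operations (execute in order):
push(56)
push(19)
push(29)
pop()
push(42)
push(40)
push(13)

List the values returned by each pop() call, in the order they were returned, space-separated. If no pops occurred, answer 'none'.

push(56): heap contents = [56]
push(19): heap contents = [19, 56]
push(29): heap contents = [19, 29, 56]
pop() → 19: heap contents = [29, 56]
push(42): heap contents = [29, 42, 56]
push(40): heap contents = [29, 40, 42, 56]
push(13): heap contents = [13, 29, 40, 42, 56]

Answer: 19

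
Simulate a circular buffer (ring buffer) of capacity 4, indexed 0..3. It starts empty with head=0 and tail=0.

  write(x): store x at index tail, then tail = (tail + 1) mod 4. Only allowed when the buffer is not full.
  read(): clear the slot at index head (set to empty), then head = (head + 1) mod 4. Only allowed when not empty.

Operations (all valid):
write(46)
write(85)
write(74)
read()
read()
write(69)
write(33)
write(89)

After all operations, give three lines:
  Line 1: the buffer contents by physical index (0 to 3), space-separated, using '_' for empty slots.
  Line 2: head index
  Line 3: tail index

Answer: 33 89 74 69
2
2

Derivation:
write(46): buf=[46 _ _ _], head=0, tail=1, size=1
write(85): buf=[46 85 _ _], head=0, tail=2, size=2
write(74): buf=[46 85 74 _], head=0, tail=3, size=3
read(): buf=[_ 85 74 _], head=1, tail=3, size=2
read(): buf=[_ _ 74 _], head=2, tail=3, size=1
write(69): buf=[_ _ 74 69], head=2, tail=0, size=2
write(33): buf=[33 _ 74 69], head=2, tail=1, size=3
write(89): buf=[33 89 74 69], head=2, tail=2, size=4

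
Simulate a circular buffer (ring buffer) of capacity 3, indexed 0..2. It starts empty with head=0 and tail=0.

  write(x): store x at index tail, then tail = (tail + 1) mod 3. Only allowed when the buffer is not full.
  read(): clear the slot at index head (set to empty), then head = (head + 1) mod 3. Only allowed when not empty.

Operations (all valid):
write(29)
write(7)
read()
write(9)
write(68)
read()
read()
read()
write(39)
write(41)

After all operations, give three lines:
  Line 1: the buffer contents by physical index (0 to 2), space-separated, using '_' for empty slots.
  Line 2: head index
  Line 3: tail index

write(29): buf=[29 _ _], head=0, tail=1, size=1
write(7): buf=[29 7 _], head=0, tail=2, size=2
read(): buf=[_ 7 _], head=1, tail=2, size=1
write(9): buf=[_ 7 9], head=1, tail=0, size=2
write(68): buf=[68 7 9], head=1, tail=1, size=3
read(): buf=[68 _ 9], head=2, tail=1, size=2
read(): buf=[68 _ _], head=0, tail=1, size=1
read(): buf=[_ _ _], head=1, tail=1, size=0
write(39): buf=[_ 39 _], head=1, tail=2, size=1
write(41): buf=[_ 39 41], head=1, tail=0, size=2

Answer: _ 39 41
1
0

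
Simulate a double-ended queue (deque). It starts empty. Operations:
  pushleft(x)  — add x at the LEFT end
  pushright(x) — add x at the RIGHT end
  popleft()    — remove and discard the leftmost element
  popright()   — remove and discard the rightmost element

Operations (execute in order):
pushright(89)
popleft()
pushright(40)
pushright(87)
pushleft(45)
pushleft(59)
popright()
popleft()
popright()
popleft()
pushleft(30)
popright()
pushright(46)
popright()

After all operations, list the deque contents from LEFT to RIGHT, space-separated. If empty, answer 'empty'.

pushright(89): [89]
popleft(): []
pushright(40): [40]
pushright(87): [40, 87]
pushleft(45): [45, 40, 87]
pushleft(59): [59, 45, 40, 87]
popright(): [59, 45, 40]
popleft(): [45, 40]
popright(): [45]
popleft(): []
pushleft(30): [30]
popright(): []
pushright(46): [46]
popright(): []

Answer: empty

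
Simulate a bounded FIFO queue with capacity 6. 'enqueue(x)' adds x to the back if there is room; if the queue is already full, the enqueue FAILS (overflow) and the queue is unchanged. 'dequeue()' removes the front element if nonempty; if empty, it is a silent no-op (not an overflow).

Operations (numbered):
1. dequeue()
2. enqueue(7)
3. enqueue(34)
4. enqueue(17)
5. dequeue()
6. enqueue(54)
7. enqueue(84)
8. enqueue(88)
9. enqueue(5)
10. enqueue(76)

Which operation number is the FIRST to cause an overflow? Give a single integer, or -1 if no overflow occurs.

1. dequeue(): empty, no-op, size=0
2. enqueue(7): size=1
3. enqueue(34): size=2
4. enqueue(17): size=3
5. dequeue(): size=2
6. enqueue(54): size=3
7. enqueue(84): size=4
8. enqueue(88): size=5
9. enqueue(5): size=6
10. enqueue(76): size=6=cap → OVERFLOW (fail)

Answer: 10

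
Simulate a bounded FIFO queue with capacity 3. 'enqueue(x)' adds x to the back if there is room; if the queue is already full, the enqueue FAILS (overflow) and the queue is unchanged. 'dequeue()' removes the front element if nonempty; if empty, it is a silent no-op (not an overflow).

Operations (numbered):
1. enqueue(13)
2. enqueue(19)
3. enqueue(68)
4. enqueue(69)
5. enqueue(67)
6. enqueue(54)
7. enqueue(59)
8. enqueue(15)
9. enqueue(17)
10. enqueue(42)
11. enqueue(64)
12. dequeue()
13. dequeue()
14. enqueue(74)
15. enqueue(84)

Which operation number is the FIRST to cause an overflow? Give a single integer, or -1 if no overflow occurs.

Answer: 4

Derivation:
1. enqueue(13): size=1
2. enqueue(19): size=2
3. enqueue(68): size=3
4. enqueue(69): size=3=cap → OVERFLOW (fail)
5. enqueue(67): size=3=cap → OVERFLOW (fail)
6. enqueue(54): size=3=cap → OVERFLOW (fail)
7. enqueue(59): size=3=cap → OVERFLOW (fail)
8. enqueue(15): size=3=cap → OVERFLOW (fail)
9. enqueue(17): size=3=cap → OVERFLOW (fail)
10. enqueue(42): size=3=cap → OVERFLOW (fail)
11. enqueue(64): size=3=cap → OVERFLOW (fail)
12. dequeue(): size=2
13. dequeue(): size=1
14. enqueue(74): size=2
15. enqueue(84): size=3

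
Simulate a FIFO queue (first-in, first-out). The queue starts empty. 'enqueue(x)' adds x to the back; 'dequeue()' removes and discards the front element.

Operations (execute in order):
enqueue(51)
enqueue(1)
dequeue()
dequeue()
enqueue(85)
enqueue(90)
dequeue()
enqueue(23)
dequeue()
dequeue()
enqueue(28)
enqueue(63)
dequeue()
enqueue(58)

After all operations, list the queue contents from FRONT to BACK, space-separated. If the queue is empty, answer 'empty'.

Answer: 63 58

Derivation:
enqueue(51): [51]
enqueue(1): [51, 1]
dequeue(): [1]
dequeue(): []
enqueue(85): [85]
enqueue(90): [85, 90]
dequeue(): [90]
enqueue(23): [90, 23]
dequeue(): [23]
dequeue(): []
enqueue(28): [28]
enqueue(63): [28, 63]
dequeue(): [63]
enqueue(58): [63, 58]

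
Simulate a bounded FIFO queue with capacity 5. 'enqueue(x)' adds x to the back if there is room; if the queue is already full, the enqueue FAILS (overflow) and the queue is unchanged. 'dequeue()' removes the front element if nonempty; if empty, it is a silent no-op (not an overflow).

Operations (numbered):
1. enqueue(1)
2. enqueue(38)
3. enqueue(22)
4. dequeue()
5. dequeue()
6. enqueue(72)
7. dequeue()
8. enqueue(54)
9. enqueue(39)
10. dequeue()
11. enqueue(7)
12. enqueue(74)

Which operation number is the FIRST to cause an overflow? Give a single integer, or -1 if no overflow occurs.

Answer: -1

Derivation:
1. enqueue(1): size=1
2. enqueue(38): size=2
3. enqueue(22): size=3
4. dequeue(): size=2
5. dequeue(): size=1
6. enqueue(72): size=2
7. dequeue(): size=1
8. enqueue(54): size=2
9. enqueue(39): size=3
10. dequeue(): size=2
11. enqueue(7): size=3
12. enqueue(74): size=4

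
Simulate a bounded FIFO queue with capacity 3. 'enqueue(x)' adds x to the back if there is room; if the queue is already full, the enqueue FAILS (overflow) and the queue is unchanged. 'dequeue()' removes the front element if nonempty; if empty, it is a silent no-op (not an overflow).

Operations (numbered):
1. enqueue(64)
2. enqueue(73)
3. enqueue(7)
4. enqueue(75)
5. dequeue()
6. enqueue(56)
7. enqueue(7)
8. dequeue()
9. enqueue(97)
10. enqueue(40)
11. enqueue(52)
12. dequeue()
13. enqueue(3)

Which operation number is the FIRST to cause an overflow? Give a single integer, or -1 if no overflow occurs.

1. enqueue(64): size=1
2. enqueue(73): size=2
3. enqueue(7): size=3
4. enqueue(75): size=3=cap → OVERFLOW (fail)
5. dequeue(): size=2
6. enqueue(56): size=3
7. enqueue(7): size=3=cap → OVERFLOW (fail)
8. dequeue(): size=2
9. enqueue(97): size=3
10. enqueue(40): size=3=cap → OVERFLOW (fail)
11. enqueue(52): size=3=cap → OVERFLOW (fail)
12. dequeue(): size=2
13. enqueue(3): size=3

Answer: 4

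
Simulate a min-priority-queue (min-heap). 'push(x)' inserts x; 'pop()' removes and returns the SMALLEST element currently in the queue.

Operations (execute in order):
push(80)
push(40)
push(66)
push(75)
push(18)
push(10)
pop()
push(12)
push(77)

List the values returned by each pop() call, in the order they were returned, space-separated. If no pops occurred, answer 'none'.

push(80): heap contents = [80]
push(40): heap contents = [40, 80]
push(66): heap contents = [40, 66, 80]
push(75): heap contents = [40, 66, 75, 80]
push(18): heap contents = [18, 40, 66, 75, 80]
push(10): heap contents = [10, 18, 40, 66, 75, 80]
pop() → 10: heap contents = [18, 40, 66, 75, 80]
push(12): heap contents = [12, 18, 40, 66, 75, 80]
push(77): heap contents = [12, 18, 40, 66, 75, 77, 80]

Answer: 10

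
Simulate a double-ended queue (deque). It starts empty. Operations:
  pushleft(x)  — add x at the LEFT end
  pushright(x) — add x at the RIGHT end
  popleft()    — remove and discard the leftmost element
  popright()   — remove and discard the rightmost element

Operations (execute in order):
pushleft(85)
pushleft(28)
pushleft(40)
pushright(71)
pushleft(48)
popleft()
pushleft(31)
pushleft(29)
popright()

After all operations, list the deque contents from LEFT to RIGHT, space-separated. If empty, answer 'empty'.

pushleft(85): [85]
pushleft(28): [28, 85]
pushleft(40): [40, 28, 85]
pushright(71): [40, 28, 85, 71]
pushleft(48): [48, 40, 28, 85, 71]
popleft(): [40, 28, 85, 71]
pushleft(31): [31, 40, 28, 85, 71]
pushleft(29): [29, 31, 40, 28, 85, 71]
popright(): [29, 31, 40, 28, 85]

Answer: 29 31 40 28 85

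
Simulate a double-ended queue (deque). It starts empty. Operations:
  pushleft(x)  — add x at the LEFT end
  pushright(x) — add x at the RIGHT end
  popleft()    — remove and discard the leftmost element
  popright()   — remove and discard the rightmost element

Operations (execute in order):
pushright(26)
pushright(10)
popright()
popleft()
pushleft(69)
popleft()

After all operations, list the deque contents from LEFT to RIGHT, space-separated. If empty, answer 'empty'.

pushright(26): [26]
pushright(10): [26, 10]
popright(): [26]
popleft(): []
pushleft(69): [69]
popleft(): []

Answer: empty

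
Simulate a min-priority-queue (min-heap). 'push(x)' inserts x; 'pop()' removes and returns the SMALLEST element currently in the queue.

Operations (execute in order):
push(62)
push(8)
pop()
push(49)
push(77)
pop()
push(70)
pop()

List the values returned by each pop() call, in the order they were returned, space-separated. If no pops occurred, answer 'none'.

push(62): heap contents = [62]
push(8): heap contents = [8, 62]
pop() → 8: heap contents = [62]
push(49): heap contents = [49, 62]
push(77): heap contents = [49, 62, 77]
pop() → 49: heap contents = [62, 77]
push(70): heap contents = [62, 70, 77]
pop() → 62: heap contents = [70, 77]

Answer: 8 49 62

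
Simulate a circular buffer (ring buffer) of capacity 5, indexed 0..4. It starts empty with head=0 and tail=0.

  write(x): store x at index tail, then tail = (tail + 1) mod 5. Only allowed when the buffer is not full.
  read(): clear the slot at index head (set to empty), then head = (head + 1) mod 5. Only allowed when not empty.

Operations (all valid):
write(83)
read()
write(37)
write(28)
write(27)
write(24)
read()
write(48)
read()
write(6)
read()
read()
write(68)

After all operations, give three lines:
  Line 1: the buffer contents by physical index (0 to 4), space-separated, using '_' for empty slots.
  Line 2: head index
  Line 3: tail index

write(83): buf=[83 _ _ _ _], head=0, tail=1, size=1
read(): buf=[_ _ _ _ _], head=1, tail=1, size=0
write(37): buf=[_ 37 _ _ _], head=1, tail=2, size=1
write(28): buf=[_ 37 28 _ _], head=1, tail=3, size=2
write(27): buf=[_ 37 28 27 _], head=1, tail=4, size=3
write(24): buf=[_ 37 28 27 24], head=1, tail=0, size=4
read(): buf=[_ _ 28 27 24], head=2, tail=0, size=3
write(48): buf=[48 _ 28 27 24], head=2, tail=1, size=4
read(): buf=[48 _ _ 27 24], head=3, tail=1, size=3
write(6): buf=[48 6 _ 27 24], head=3, tail=2, size=4
read(): buf=[48 6 _ _ 24], head=4, tail=2, size=3
read(): buf=[48 6 _ _ _], head=0, tail=2, size=2
write(68): buf=[48 6 68 _ _], head=0, tail=3, size=3

Answer: 48 6 68 _ _
0
3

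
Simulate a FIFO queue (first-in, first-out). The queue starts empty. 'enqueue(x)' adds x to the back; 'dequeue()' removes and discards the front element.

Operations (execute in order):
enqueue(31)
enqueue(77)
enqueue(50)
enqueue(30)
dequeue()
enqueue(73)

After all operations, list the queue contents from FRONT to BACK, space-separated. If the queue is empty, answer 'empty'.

Answer: 77 50 30 73

Derivation:
enqueue(31): [31]
enqueue(77): [31, 77]
enqueue(50): [31, 77, 50]
enqueue(30): [31, 77, 50, 30]
dequeue(): [77, 50, 30]
enqueue(73): [77, 50, 30, 73]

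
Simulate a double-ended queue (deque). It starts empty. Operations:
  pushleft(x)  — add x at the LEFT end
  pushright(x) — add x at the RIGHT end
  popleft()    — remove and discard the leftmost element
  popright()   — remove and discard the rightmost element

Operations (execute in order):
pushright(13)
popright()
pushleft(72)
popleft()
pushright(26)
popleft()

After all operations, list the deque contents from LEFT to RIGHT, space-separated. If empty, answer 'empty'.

pushright(13): [13]
popright(): []
pushleft(72): [72]
popleft(): []
pushright(26): [26]
popleft(): []

Answer: empty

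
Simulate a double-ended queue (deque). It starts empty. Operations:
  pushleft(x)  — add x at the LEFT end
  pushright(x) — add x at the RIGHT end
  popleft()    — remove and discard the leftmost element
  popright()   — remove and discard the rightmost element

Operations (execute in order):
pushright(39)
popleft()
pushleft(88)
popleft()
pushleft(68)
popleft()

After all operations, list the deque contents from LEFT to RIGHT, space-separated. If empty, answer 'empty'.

pushright(39): [39]
popleft(): []
pushleft(88): [88]
popleft(): []
pushleft(68): [68]
popleft(): []

Answer: empty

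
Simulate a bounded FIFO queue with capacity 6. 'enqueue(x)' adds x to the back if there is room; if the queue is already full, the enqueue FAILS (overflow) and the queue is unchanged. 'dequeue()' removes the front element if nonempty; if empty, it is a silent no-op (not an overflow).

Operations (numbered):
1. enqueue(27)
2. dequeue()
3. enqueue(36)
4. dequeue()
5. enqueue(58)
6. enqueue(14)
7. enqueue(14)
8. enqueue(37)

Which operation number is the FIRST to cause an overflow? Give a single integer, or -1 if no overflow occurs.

1. enqueue(27): size=1
2. dequeue(): size=0
3. enqueue(36): size=1
4. dequeue(): size=0
5. enqueue(58): size=1
6. enqueue(14): size=2
7. enqueue(14): size=3
8. enqueue(37): size=4

Answer: -1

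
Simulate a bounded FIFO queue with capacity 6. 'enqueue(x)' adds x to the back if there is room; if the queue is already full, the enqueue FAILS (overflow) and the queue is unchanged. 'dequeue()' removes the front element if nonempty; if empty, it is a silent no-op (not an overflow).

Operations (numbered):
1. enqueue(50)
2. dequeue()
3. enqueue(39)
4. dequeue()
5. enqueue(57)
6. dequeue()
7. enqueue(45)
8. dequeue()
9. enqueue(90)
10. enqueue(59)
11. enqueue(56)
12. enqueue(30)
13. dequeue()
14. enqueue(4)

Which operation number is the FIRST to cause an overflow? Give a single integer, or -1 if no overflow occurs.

1. enqueue(50): size=1
2. dequeue(): size=0
3. enqueue(39): size=1
4. dequeue(): size=0
5. enqueue(57): size=1
6. dequeue(): size=0
7. enqueue(45): size=1
8. dequeue(): size=0
9. enqueue(90): size=1
10. enqueue(59): size=2
11. enqueue(56): size=3
12. enqueue(30): size=4
13. dequeue(): size=3
14. enqueue(4): size=4

Answer: -1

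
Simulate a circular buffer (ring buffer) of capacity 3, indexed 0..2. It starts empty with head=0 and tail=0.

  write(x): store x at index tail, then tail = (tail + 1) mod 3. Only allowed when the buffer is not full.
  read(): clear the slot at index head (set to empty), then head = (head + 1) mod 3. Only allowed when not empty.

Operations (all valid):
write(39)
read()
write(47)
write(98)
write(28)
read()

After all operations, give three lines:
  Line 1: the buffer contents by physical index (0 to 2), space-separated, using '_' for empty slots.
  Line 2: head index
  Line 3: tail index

write(39): buf=[39 _ _], head=0, tail=1, size=1
read(): buf=[_ _ _], head=1, tail=1, size=0
write(47): buf=[_ 47 _], head=1, tail=2, size=1
write(98): buf=[_ 47 98], head=1, tail=0, size=2
write(28): buf=[28 47 98], head=1, tail=1, size=3
read(): buf=[28 _ 98], head=2, tail=1, size=2

Answer: 28 _ 98
2
1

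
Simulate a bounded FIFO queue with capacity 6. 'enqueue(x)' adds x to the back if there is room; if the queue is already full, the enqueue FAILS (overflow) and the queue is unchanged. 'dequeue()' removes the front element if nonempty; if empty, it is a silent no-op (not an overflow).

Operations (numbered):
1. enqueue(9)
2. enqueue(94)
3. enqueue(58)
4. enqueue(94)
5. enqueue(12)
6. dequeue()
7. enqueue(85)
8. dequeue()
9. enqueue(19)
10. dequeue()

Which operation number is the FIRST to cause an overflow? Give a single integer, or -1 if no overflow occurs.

Answer: -1

Derivation:
1. enqueue(9): size=1
2. enqueue(94): size=2
3. enqueue(58): size=3
4. enqueue(94): size=4
5. enqueue(12): size=5
6. dequeue(): size=4
7. enqueue(85): size=5
8. dequeue(): size=4
9. enqueue(19): size=5
10. dequeue(): size=4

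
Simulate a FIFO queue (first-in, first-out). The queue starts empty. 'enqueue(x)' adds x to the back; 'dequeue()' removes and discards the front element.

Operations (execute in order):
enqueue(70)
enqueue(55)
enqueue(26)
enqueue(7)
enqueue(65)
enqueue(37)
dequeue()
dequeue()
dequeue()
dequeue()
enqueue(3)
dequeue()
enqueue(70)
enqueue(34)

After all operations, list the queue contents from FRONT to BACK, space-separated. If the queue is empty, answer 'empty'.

Answer: 37 3 70 34

Derivation:
enqueue(70): [70]
enqueue(55): [70, 55]
enqueue(26): [70, 55, 26]
enqueue(7): [70, 55, 26, 7]
enqueue(65): [70, 55, 26, 7, 65]
enqueue(37): [70, 55, 26, 7, 65, 37]
dequeue(): [55, 26, 7, 65, 37]
dequeue(): [26, 7, 65, 37]
dequeue(): [7, 65, 37]
dequeue(): [65, 37]
enqueue(3): [65, 37, 3]
dequeue(): [37, 3]
enqueue(70): [37, 3, 70]
enqueue(34): [37, 3, 70, 34]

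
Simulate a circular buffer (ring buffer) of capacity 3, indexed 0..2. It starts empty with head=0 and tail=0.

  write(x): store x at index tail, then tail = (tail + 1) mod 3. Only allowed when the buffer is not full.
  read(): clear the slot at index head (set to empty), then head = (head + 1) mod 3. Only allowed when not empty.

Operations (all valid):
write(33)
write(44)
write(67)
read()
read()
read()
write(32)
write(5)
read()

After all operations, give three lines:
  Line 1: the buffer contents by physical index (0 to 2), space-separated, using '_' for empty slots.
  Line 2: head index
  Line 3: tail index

Answer: _ 5 _
1
2

Derivation:
write(33): buf=[33 _ _], head=0, tail=1, size=1
write(44): buf=[33 44 _], head=0, tail=2, size=2
write(67): buf=[33 44 67], head=0, tail=0, size=3
read(): buf=[_ 44 67], head=1, tail=0, size=2
read(): buf=[_ _ 67], head=2, tail=0, size=1
read(): buf=[_ _ _], head=0, tail=0, size=0
write(32): buf=[32 _ _], head=0, tail=1, size=1
write(5): buf=[32 5 _], head=0, tail=2, size=2
read(): buf=[_ 5 _], head=1, tail=2, size=1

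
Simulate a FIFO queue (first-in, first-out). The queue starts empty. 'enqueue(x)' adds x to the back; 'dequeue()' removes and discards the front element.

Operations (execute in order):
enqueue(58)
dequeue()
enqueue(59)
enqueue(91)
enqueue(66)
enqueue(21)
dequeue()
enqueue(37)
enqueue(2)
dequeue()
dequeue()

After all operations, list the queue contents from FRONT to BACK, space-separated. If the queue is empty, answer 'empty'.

Answer: 21 37 2

Derivation:
enqueue(58): [58]
dequeue(): []
enqueue(59): [59]
enqueue(91): [59, 91]
enqueue(66): [59, 91, 66]
enqueue(21): [59, 91, 66, 21]
dequeue(): [91, 66, 21]
enqueue(37): [91, 66, 21, 37]
enqueue(2): [91, 66, 21, 37, 2]
dequeue(): [66, 21, 37, 2]
dequeue(): [21, 37, 2]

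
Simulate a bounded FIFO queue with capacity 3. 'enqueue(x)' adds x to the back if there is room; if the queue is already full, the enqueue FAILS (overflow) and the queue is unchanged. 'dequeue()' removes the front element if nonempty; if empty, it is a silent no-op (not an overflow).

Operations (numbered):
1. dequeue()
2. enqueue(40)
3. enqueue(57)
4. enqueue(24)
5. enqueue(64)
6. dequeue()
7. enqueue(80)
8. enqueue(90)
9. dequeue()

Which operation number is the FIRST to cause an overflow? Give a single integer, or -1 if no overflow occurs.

1. dequeue(): empty, no-op, size=0
2. enqueue(40): size=1
3. enqueue(57): size=2
4. enqueue(24): size=3
5. enqueue(64): size=3=cap → OVERFLOW (fail)
6. dequeue(): size=2
7. enqueue(80): size=3
8. enqueue(90): size=3=cap → OVERFLOW (fail)
9. dequeue(): size=2

Answer: 5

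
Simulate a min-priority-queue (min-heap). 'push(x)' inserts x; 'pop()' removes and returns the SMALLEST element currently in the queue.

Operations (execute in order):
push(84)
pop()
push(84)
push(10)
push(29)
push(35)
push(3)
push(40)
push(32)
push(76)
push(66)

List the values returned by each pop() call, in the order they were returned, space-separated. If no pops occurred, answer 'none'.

Answer: 84

Derivation:
push(84): heap contents = [84]
pop() → 84: heap contents = []
push(84): heap contents = [84]
push(10): heap contents = [10, 84]
push(29): heap contents = [10, 29, 84]
push(35): heap contents = [10, 29, 35, 84]
push(3): heap contents = [3, 10, 29, 35, 84]
push(40): heap contents = [3, 10, 29, 35, 40, 84]
push(32): heap contents = [3, 10, 29, 32, 35, 40, 84]
push(76): heap contents = [3, 10, 29, 32, 35, 40, 76, 84]
push(66): heap contents = [3, 10, 29, 32, 35, 40, 66, 76, 84]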